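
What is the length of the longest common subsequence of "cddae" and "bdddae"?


LCS of "cddae" and "bdddae"
DP table:
           b    d    d    d    a    e
      0    0    0    0    0    0    0
  c   0    0    0    0    0    0    0
  d   0    0    1    1    1    1    1
  d   0    0    1    2    2    2    2
  a   0    0    1    2    2    3    3
  e   0    0    1    2    2    3    4
LCS length = dp[5][6] = 4

4


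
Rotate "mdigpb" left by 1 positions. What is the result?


Input: "mdigpb", rotate left by 1
First 1 characters: "m"
Remaining characters: "digpb"
Concatenate remaining + first: "digpb" + "m" = "digpbm"

digpbm


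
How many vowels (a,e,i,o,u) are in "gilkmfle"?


Input: gilkmfle
Checking each character:
  'g' at position 0: consonant
  'i' at position 1: vowel (running total: 1)
  'l' at position 2: consonant
  'k' at position 3: consonant
  'm' at position 4: consonant
  'f' at position 5: consonant
  'l' at position 6: consonant
  'e' at position 7: vowel (running total: 2)
Total vowels: 2

2


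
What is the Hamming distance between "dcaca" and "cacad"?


Comparing "dcaca" and "cacad" position by position:
  Position 0: 'd' vs 'c' => differ
  Position 1: 'c' vs 'a' => differ
  Position 2: 'a' vs 'c' => differ
  Position 3: 'c' vs 'a' => differ
  Position 4: 'a' vs 'd' => differ
Total differences (Hamming distance): 5

5


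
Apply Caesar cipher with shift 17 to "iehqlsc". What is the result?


Caesar cipher: shift "iehqlsc" by 17
  'i' (pos 8) + 17 = pos 25 = 'z'
  'e' (pos 4) + 17 = pos 21 = 'v'
  'h' (pos 7) + 17 = pos 24 = 'y'
  'q' (pos 16) + 17 = pos 7 = 'h'
  'l' (pos 11) + 17 = pos 2 = 'c'
  's' (pos 18) + 17 = pos 9 = 'j'
  'c' (pos 2) + 17 = pos 19 = 't'
Result: zvyhcjt

zvyhcjt


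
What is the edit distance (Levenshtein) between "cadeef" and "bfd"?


Computing edit distance: "cadeef" -> "bfd"
DP table:
           b    f    d
      0    1    2    3
  c   1    1    2    3
  a   2    2    2    3
  d   3    3    3    2
  e   4    4    4    3
  e   5    5    5    4
  f   6    6    5    5
Edit distance = dp[6][3] = 5

5


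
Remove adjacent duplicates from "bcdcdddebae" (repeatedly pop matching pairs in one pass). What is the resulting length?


Input: bcdcdddebae
Stack-based adjacent duplicate removal:
  Read 'b': push. Stack: b
  Read 'c': push. Stack: bc
  Read 'd': push. Stack: bcd
  Read 'c': push. Stack: bcdc
  Read 'd': push. Stack: bcdcd
  Read 'd': matches stack top 'd' => pop. Stack: bcdc
  Read 'd': push. Stack: bcdcd
  Read 'e': push. Stack: bcdcde
  Read 'b': push. Stack: bcdcdeb
  Read 'a': push. Stack: bcdcdeba
  Read 'e': push. Stack: bcdcdebae
Final stack: "bcdcdebae" (length 9)

9


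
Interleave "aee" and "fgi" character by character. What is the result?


Interleaving "aee" and "fgi":
  Position 0: 'a' from first, 'f' from second => "af"
  Position 1: 'e' from first, 'g' from second => "eg"
  Position 2: 'e' from first, 'i' from second => "ei"
Result: afegei

afegei


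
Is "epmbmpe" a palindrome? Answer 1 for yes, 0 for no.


Input: epmbmpe
Reversed: epmbmpe
  Compare pos 0 ('e') with pos 6 ('e'): match
  Compare pos 1 ('p') with pos 5 ('p'): match
  Compare pos 2 ('m') with pos 4 ('m'): match
Result: palindrome

1


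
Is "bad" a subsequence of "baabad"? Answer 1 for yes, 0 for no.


Check if "bad" is a subsequence of "baabad"
Greedy scan:
  Position 0 ('b'): matches sub[0] = 'b'
  Position 1 ('a'): matches sub[1] = 'a'
  Position 2 ('a'): no match needed
  Position 3 ('b'): no match needed
  Position 4 ('a'): no match needed
  Position 5 ('d'): matches sub[2] = 'd'
All 3 characters matched => is a subsequence

1


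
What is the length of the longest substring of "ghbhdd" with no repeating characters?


Input: "ghbhdd"
Sliding window (track last position of each char):
  Position 0 ('g'): window [0,0] length 1 -- new best
  Position 1 ('h'): window [0,1] length 2 -- new best
  Position 2 ('b'): window [0,2] length 3 -- new best
  Position 3 ('h'): repeat (last at 1), move window start to 2
  Position 3 ('h'): window [2,3] length 2
  Position 4 ('d'): window [2,4] length 3
  Position 5 ('d'): repeat (last at 4), move window start to 5
  Position 5 ('d'): window [5,5] length 1
Longest substring with no repeats: "ghb" with length 3

3


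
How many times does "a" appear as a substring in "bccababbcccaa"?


Searching for "a" in "bccababbcccaa"
Scanning each position:
  Position 0: "b" => no
  Position 1: "c" => no
  Position 2: "c" => no
  Position 3: "a" => MATCH
  Position 4: "b" => no
  Position 5: "a" => MATCH
  Position 6: "b" => no
  Position 7: "b" => no
  Position 8: "c" => no
  Position 9: "c" => no
  Position 10: "c" => no
  Position 11: "a" => MATCH
  Position 12: "a" => MATCH
Total occurrences: 4

4


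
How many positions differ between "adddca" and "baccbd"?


Comparing "adddca" and "baccbd" position by position:
  Position 0: 'a' vs 'b' => DIFFER
  Position 1: 'd' vs 'a' => DIFFER
  Position 2: 'd' vs 'c' => DIFFER
  Position 3: 'd' vs 'c' => DIFFER
  Position 4: 'c' vs 'b' => DIFFER
  Position 5: 'a' vs 'd' => DIFFER
Positions that differ: 6

6


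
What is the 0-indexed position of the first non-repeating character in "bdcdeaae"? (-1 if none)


Input: bdcdeaae
Character frequencies:
  'a': 2
  'b': 1
  'c': 1
  'd': 2
  'e': 2
Scanning left to right for freq == 1:
  Position 0 ('b'): unique! => answer = 0

0


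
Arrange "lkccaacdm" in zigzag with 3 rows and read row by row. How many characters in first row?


Zigzag "lkccaacdm" into 3 rows:
Placing characters:
  'l' => row 0
  'k' => row 1
  'c' => row 2
  'c' => row 1
  'a' => row 0
  'a' => row 1
  'c' => row 2
  'd' => row 1
  'm' => row 0
Rows:
  Row 0: "lam"
  Row 1: "kcad"
  Row 2: "cc"
First row length: 3

3


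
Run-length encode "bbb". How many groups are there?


Input: bbb
Scanning for consecutive runs:
  Group 1: 'b' x 3 (positions 0-2)
Total groups: 1

1


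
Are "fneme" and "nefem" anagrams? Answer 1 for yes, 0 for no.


Strings: "fneme", "nefem"
Sorted first:  eefmn
Sorted second: eefmn
Sorted forms match => anagrams

1


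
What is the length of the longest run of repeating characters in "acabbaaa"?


Input: "acabbaaa"
Scanning for longest run:
  Position 1 ('c'): new char, reset run to 1
  Position 2 ('a'): new char, reset run to 1
  Position 3 ('b'): new char, reset run to 1
  Position 4 ('b'): continues run of 'b', length=2
  Position 5 ('a'): new char, reset run to 1
  Position 6 ('a'): continues run of 'a', length=2
  Position 7 ('a'): continues run of 'a', length=3
Longest run: 'a' with length 3

3


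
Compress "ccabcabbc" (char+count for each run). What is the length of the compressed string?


Input: ccabcabbc
Runs:
  'c' x 2 => "c2"
  'a' x 1 => "a1"
  'b' x 1 => "b1"
  'c' x 1 => "c1"
  'a' x 1 => "a1"
  'b' x 2 => "b2"
  'c' x 1 => "c1"
Compressed: "c2a1b1c1a1b2c1"
Compressed length: 14

14


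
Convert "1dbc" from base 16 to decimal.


Input: "1dbc" in base 16
Positional expansion:
  Digit '1' (value 1) x 16^3 = 4096
  Digit 'd' (value 13) x 16^2 = 3328
  Digit 'b' (value 11) x 16^1 = 176
  Digit 'c' (value 12) x 16^0 = 12
Sum = 7612

7612


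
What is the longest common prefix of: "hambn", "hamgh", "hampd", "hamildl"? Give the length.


Words: hambn, hamgh, hampd, hamildl
  Position 0: all 'h' => match
  Position 1: all 'a' => match
  Position 2: all 'm' => match
  Position 3: ('b', 'g', 'p', 'i') => mismatch, stop
LCP = "ham" (length 3)

3


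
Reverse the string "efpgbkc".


Input: efpgbkc
Reading characters right to left:
  Position 6: 'c'
  Position 5: 'k'
  Position 4: 'b'
  Position 3: 'g'
  Position 2: 'p'
  Position 1: 'f'
  Position 0: 'e'
Reversed: ckbgpfe

ckbgpfe


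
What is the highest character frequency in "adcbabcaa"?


Input: adcbabcaa
Character counts:
  'a': 4
  'b': 2
  'c': 2
  'd': 1
Maximum frequency: 4

4


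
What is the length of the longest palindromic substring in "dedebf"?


Input: "dedebf"
Checking substrings for palindromes:
  [0:3] "ded" (len 3) => palindrome
  [1:4] "ede" (len 3) => palindrome
Longest palindromic substring: "ded" with length 3

3


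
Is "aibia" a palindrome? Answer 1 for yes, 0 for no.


Input: aibia
Reversed: aibia
  Compare pos 0 ('a') with pos 4 ('a'): match
  Compare pos 1 ('i') with pos 3 ('i'): match
Result: palindrome

1


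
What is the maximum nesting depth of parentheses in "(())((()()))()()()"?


Input: "(())((()()))()()()"
Tracking depth:
  Position 0 '(': depth becomes 1
  Position 1 '(': depth becomes 2
  Position 2 ')': depth becomes 1
  Position 3 ')': depth becomes 0
  Position 4 '(': depth becomes 1
  Position 5 '(': depth becomes 2
  Position 6 '(': depth becomes 3
  Position 7 ')': depth becomes 2
  Position 8 '(': depth becomes 3
  Position 9 ')': depth becomes 2
  Position 10 ')': depth becomes 1
  Position 11 ')': depth becomes 0
  Position 12 '(': depth becomes 1
  Position 13 ')': depth becomes 0
  Position 14 '(': depth becomes 1
  Position 15 ')': depth becomes 0
  Position 16 '(': depth becomes 1
  Position 17 ')': depth becomes 0
Maximum depth reached: 3

3


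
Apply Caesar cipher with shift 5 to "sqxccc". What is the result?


Caesar cipher: shift "sqxccc" by 5
  's' (pos 18) + 5 = pos 23 = 'x'
  'q' (pos 16) + 5 = pos 21 = 'v'
  'x' (pos 23) + 5 = pos 2 = 'c'
  'c' (pos 2) + 5 = pos 7 = 'h'
  'c' (pos 2) + 5 = pos 7 = 'h'
  'c' (pos 2) + 5 = pos 7 = 'h'
Result: xvchhh

xvchhh


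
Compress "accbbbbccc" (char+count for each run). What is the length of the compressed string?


Input: accbbbbccc
Runs:
  'a' x 1 => "a1"
  'c' x 2 => "c2"
  'b' x 4 => "b4"
  'c' x 3 => "c3"
Compressed: "a1c2b4c3"
Compressed length: 8

8


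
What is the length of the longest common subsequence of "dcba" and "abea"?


LCS of "dcba" and "abea"
DP table:
           a    b    e    a
      0    0    0    0    0
  d   0    0    0    0    0
  c   0    0    0    0    0
  b   0    0    1    1    1
  a   0    1    1    1    2
LCS length = dp[4][4] = 2

2


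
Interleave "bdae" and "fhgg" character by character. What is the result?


Interleaving "bdae" and "fhgg":
  Position 0: 'b' from first, 'f' from second => "bf"
  Position 1: 'd' from first, 'h' from second => "dh"
  Position 2: 'a' from first, 'g' from second => "ag"
  Position 3: 'e' from first, 'g' from second => "eg"
Result: bfdhageg

bfdhageg


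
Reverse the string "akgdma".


Input: akgdma
Reading characters right to left:
  Position 5: 'a'
  Position 4: 'm'
  Position 3: 'd'
  Position 2: 'g'
  Position 1: 'k'
  Position 0: 'a'
Reversed: amdgka

amdgka


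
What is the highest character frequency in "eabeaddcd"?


Input: eabeaddcd
Character counts:
  'a': 2
  'b': 1
  'c': 1
  'd': 3
  'e': 2
Maximum frequency: 3

3


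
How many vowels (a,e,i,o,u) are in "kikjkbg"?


Input: kikjkbg
Checking each character:
  'k' at position 0: consonant
  'i' at position 1: vowel (running total: 1)
  'k' at position 2: consonant
  'j' at position 3: consonant
  'k' at position 4: consonant
  'b' at position 5: consonant
  'g' at position 6: consonant
Total vowels: 1

1


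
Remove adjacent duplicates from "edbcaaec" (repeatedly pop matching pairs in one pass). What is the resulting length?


Input: edbcaaec
Stack-based adjacent duplicate removal:
  Read 'e': push. Stack: e
  Read 'd': push. Stack: ed
  Read 'b': push. Stack: edb
  Read 'c': push. Stack: edbc
  Read 'a': push. Stack: edbca
  Read 'a': matches stack top 'a' => pop. Stack: edbc
  Read 'e': push. Stack: edbce
  Read 'c': push. Stack: edbcec
Final stack: "edbcec" (length 6)

6


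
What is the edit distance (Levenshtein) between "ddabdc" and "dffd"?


Computing edit distance: "ddabdc" -> "dffd"
DP table:
           d    f    f    d
      0    1    2    3    4
  d   1    0    1    2    3
  d   2    1    1    2    2
  a   3    2    2    2    3
  b   4    3    3    3    3
  d   5    4    4    4    3
  c   6    5    5    5    4
Edit distance = dp[6][4] = 4

4


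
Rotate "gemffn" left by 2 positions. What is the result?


Input: "gemffn", rotate left by 2
First 2 characters: "ge"
Remaining characters: "mffn"
Concatenate remaining + first: "mffn" + "ge" = "mffnge"

mffnge


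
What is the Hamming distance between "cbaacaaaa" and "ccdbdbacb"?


Comparing "cbaacaaaa" and "ccdbdbacb" position by position:
  Position 0: 'c' vs 'c' => same
  Position 1: 'b' vs 'c' => differ
  Position 2: 'a' vs 'd' => differ
  Position 3: 'a' vs 'b' => differ
  Position 4: 'c' vs 'd' => differ
  Position 5: 'a' vs 'b' => differ
  Position 6: 'a' vs 'a' => same
  Position 7: 'a' vs 'c' => differ
  Position 8: 'a' vs 'b' => differ
Total differences (Hamming distance): 7

7


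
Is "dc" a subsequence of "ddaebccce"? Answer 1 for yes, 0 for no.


Check if "dc" is a subsequence of "ddaebccce"
Greedy scan:
  Position 0 ('d'): matches sub[0] = 'd'
  Position 1 ('d'): no match needed
  Position 2 ('a'): no match needed
  Position 3 ('e'): no match needed
  Position 4 ('b'): no match needed
  Position 5 ('c'): matches sub[1] = 'c'
  Position 6 ('c'): no match needed
  Position 7 ('c'): no match needed
  Position 8 ('e'): no match needed
All 2 characters matched => is a subsequence

1


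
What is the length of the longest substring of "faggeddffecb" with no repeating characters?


Input: "faggeddffecb"
Sliding window (track last position of each char):
  Position 0 ('f'): window [0,0] length 1 -- new best
  Position 1 ('a'): window [0,1] length 2 -- new best
  Position 2 ('g'): window [0,2] length 3 -- new best
  Position 3 ('g'): repeat (last at 2), move window start to 3
  Position 3 ('g'): window [3,3] length 1
  Position 4 ('e'): window [3,4] length 2
  Position 5 ('d'): window [3,5] length 3
  Position 6 ('d'): repeat (last at 5), move window start to 6
  Position 6 ('d'): window [6,6] length 1
  Position 7 ('f'): window [6,7] length 2
  Position 8 ('f'): repeat (last at 7), move window start to 8
  Position 8 ('f'): window [8,8] length 1
  Position 9 ('e'): window [8,9] length 2
  Position 10 ('c'): window [8,10] length 3
  Position 11 ('b'): window [8,11] length 4 -- new best
Longest substring with no repeats: "fecb" with length 4

4


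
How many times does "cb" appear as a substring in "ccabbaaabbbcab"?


Searching for "cb" in "ccabbaaabbbcab"
Scanning each position:
  Position 0: "cc" => no
  Position 1: "ca" => no
  Position 2: "ab" => no
  Position 3: "bb" => no
  Position 4: "ba" => no
  Position 5: "aa" => no
  Position 6: "aa" => no
  Position 7: "ab" => no
  Position 8: "bb" => no
  Position 9: "bb" => no
  Position 10: "bc" => no
  Position 11: "ca" => no
  Position 12: "ab" => no
Total occurrences: 0

0


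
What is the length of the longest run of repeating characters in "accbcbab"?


Input: "accbcbab"
Scanning for longest run:
  Position 1 ('c'): new char, reset run to 1
  Position 2 ('c'): continues run of 'c', length=2
  Position 3 ('b'): new char, reset run to 1
  Position 4 ('c'): new char, reset run to 1
  Position 5 ('b'): new char, reset run to 1
  Position 6 ('a'): new char, reset run to 1
  Position 7 ('b'): new char, reset run to 1
Longest run: 'c' with length 2

2


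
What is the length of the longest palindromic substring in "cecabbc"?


Input: "cecabbc"
Checking substrings for palindromes:
  [0:3] "cec" (len 3) => palindrome
  [4:6] "bb" (len 2) => palindrome
Longest palindromic substring: "cec" with length 3

3


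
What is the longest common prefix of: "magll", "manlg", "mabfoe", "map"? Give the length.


Words: magll, manlg, mabfoe, map
  Position 0: all 'm' => match
  Position 1: all 'a' => match
  Position 2: ('g', 'n', 'b', 'p') => mismatch, stop
LCP = "ma" (length 2)

2


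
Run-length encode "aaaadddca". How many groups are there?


Input: aaaadddca
Scanning for consecutive runs:
  Group 1: 'a' x 4 (positions 0-3)
  Group 2: 'd' x 3 (positions 4-6)
  Group 3: 'c' x 1 (positions 7-7)
  Group 4: 'a' x 1 (positions 8-8)
Total groups: 4

4


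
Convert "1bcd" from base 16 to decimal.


Input: "1bcd" in base 16
Positional expansion:
  Digit '1' (value 1) x 16^3 = 4096
  Digit 'b' (value 11) x 16^2 = 2816
  Digit 'c' (value 12) x 16^1 = 192
  Digit 'd' (value 13) x 16^0 = 13
Sum = 7117

7117


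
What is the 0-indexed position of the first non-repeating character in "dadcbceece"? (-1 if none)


Input: dadcbceece
Character frequencies:
  'a': 1
  'b': 1
  'c': 3
  'd': 2
  'e': 3
Scanning left to right for freq == 1:
  Position 0 ('d'): freq=2, skip
  Position 1 ('a'): unique! => answer = 1

1


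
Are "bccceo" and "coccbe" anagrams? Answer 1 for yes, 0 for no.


Strings: "bccceo", "coccbe"
Sorted first:  bccceo
Sorted second: bccceo
Sorted forms match => anagrams

1


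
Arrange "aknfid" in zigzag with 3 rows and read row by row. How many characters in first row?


Zigzag "aknfid" into 3 rows:
Placing characters:
  'a' => row 0
  'k' => row 1
  'n' => row 2
  'f' => row 1
  'i' => row 0
  'd' => row 1
Rows:
  Row 0: "ai"
  Row 1: "kfd"
  Row 2: "n"
First row length: 2

2


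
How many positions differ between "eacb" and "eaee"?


Comparing "eacb" and "eaee" position by position:
  Position 0: 'e' vs 'e' => same
  Position 1: 'a' vs 'a' => same
  Position 2: 'c' vs 'e' => DIFFER
  Position 3: 'b' vs 'e' => DIFFER
Positions that differ: 2

2


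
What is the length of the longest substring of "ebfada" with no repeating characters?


Input: "ebfada"
Sliding window (track last position of each char):
  Position 0 ('e'): window [0,0] length 1 -- new best
  Position 1 ('b'): window [0,1] length 2 -- new best
  Position 2 ('f'): window [0,2] length 3 -- new best
  Position 3 ('a'): window [0,3] length 4 -- new best
  Position 4 ('d'): window [0,4] length 5 -- new best
  Position 5 ('a'): repeat (last at 3), move window start to 4
  Position 5 ('a'): window [4,5] length 2
Longest substring with no repeats: "ebfad" with length 5

5


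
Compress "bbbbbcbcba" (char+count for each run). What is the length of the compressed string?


Input: bbbbbcbcba
Runs:
  'b' x 5 => "b5"
  'c' x 1 => "c1"
  'b' x 1 => "b1"
  'c' x 1 => "c1"
  'b' x 1 => "b1"
  'a' x 1 => "a1"
Compressed: "b5c1b1c1b1a1"
Compressed length: 12

12


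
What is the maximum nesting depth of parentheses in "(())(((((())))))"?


Input: "(())(((((())))))"
Tracking depth:
  Position 0 '(': depth becomes 1
  Position 1 '(': depth becomes 2
  Position 2 ')': depth becomes 1
  Position 3 ')': depth becomes 0
  Position 4 '(': depth becomes 1
  Position 5 '(': depth becomes 2
  Position 6 '(': depth becomes 3
  Position 7 '(': depth becomes 4
  Position 8 '(': depth becomes 5
  Position 9 '(': depth becomes 6
  Position 10 ')': depth becomes 5
  Position 11 ')': depth becomes 4
  Position 12 ')': depth becomes 3
  Position 13 ')': depth becomes 2
  Position 14 ')': depth becomes 1
  Position 15 ')': depth becomes 0
Maximum depth reached: 6

6


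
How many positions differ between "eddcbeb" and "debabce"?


Comparing "eddcbeb" and "debabce" position by position:
  Position 0: 'e' vs 'd' => DIFFER
  Position 1: 'd' vs 'e' => DIFFER
  Position 2: 'd' vs 'b' => DIFFER
  Position 3: 'c' vs 'a' => DIFFER
  Position 4: 'b' vs 'b' => same
  Position 5: 'e' vs 'c' => DIFFER
  Position 6: 'b' vs 'e' => DIFFER
Positions that differ: 6

6


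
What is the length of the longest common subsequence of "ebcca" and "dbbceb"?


LCS of "ebcca" and "dbbceb"
DP table:
           d    b    b    c    e    b
      0    0    0    0    0    0    0
  e   0    0    0    0    0    1    1
  b   0    0    1    1    1    1    2
  c   0    0    1    1    2    2    2
  c   0    0    1    1    2    2    2
  a   0    0    1    1    2    2    2
LCS length = dp[5][6] = 2

2


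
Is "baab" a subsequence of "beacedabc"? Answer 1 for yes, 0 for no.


Check if "baab" is a subsequence of "beacedabc"
Greedy scan:
  Position 0 ('b'): matches sub[0] = 'b'
  Position 1 ('e'): no match needed
  Position 2 ('a'): matches sub[1] = 'a'
  Position 3 ('c'): no match needed
  Position 4 ('e'): no match needed
  Position 5 ('d'): no match needed
  Position 6 ('a'): matches sub[2] = 'a'
  Position 7 ('b'): matches sub[3] = 'b'
  Position 8 ('c'): no match needed
All 4 characters matched => is a subsequence

1


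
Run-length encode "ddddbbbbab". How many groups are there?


Input: ddddbbbbab
Scanning for consecutive runs:
  Group 1: 'd' x 4 (positions 0-3)
  Group 2: 'b' x 4 (positions 4-7)
  Group 3: 'a' x 1 (positions 8-8)
  Group 4: 'b' x 1 (positions 9-9)
Total groups: 4

4


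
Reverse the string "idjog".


Input: idjog
Reading characters right to left:
  Position 4: 'g'
  Position 3: 'o'
  Position 2: 'j'
  Position 1: 'd'
  Position 0: 'i'
Reversed: gojdi

gojdi


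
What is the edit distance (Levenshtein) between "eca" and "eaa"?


Computing edit distance: "eca" -> "eaa"
DP table:
           e    a    a
      0    1    2    3
  e   1    0    1    2
  c   2    1    1    2
  a   3    2    1    1
Edit distance = dp[3][3] = 1

1


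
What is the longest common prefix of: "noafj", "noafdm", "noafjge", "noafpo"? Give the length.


Words: noafj, noafdm, noafjge, noafpo
  Position 0: all 'n' => match
  Position 1: all 'o' => match
  Position 2: all 'a' => match
  Position 3: all 'f' => match
  Position 4: ('j', 'd', 'j', 'p') => mismatch, stop
LCP = "noaf" (length 4)

4


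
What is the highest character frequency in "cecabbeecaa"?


Input: cecabbeecaa
Character counts:
  'a': 3
  'b': 2
  'c': 3
  'e': 3
Maximum frequency: 3

3


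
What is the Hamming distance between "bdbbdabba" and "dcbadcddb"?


Comparing "bdbbdabba" and "dcbadcddb" position by position:
  Position 0: 'b' vs 'd' => differ
  Position 1: 'd' vs 'c' => differ
  Position 2: 'b' vs 'b' => same
  Position 3: 'b' vs 'a' => differ
  Position 4: 'd' vs 'd' => same
  Position 5: 'a' vs 'c' => differ
  Position 6: 'b' vs 'd' => differ
  Position 7: 'b' vs 'd' => differ
  Position 8: 'a' vs 'b' => differ
Total differences (Hamming distance): 7

7


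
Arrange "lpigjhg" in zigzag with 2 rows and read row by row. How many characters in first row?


Zigzag "lpigjhg" into 2 rows:
Placing characters:
  'l' => row 0
  'p' => row 1
  'i' => row 0
  'g' => row 1
  'j' => row 0
  'h' => row 1
  'g' => row 0
Rows:
  Row 0: "lijg"
  Row 1: "pgh"
First row length: 4

4


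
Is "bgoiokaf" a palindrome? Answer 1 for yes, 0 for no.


Input: bgoiokaf
Reversed: fakoiogb
  Compare pos 0 ('b') with pos 7 ('f'): MISMATCH
  Compare pos 1 ('g') with pos 6 ('a'): MISMATCH
  Compare pos 2 ('o') with pos 5 ('k'): MISMATCH
  Compare pos 3 ('i') with pos 4 ('o'): MISMATCH
Result: not a palindrome

0


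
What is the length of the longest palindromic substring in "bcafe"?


Input: "bcafe"
Checking substrings for palindromes:
  No multi-char palindromic substrings found
Longest palindromic substring: "b" with length 1

1


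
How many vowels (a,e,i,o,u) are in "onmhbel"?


Input: onmhbel
Checking each character:
  'o' at position 0: vowel (running total: 1)
  'n' at position 1: consonant
  'm' at position 2: consonant
  'h' at position 3: consonant
  'b' at position 4: consonant
  'e' at position 5: vowel (running total: 2)
  'l' at position 6: consonant
Total vowels: 2

2


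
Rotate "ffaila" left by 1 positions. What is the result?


Input: "ffaila", rotate left by 1
First 1 characters: "f"
Remaining characters: "faila"
Concatenate remaining + first: "faila" + "f" = "failaf"

failaf


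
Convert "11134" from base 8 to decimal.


Input: "11134" in base 8
Positional expansion:
  Digit '1' (value 1) x 8^4 = 4096
  Digit '1' (value 1) x 8^3 = 512
  Digit '1' (value 1) x 8^2 = 64
  Digit '3' (value 3) x 8^1 = 24
  Digit '4' (value 4) x 8^0 = 4
Sum = 4700

4700


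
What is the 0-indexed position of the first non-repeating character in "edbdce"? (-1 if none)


Input: edbdce
Character frequencies:
  'b': 1
  'c': 1
  'd': 2
  'e': 2
Scanning left to right for freq == 1:
  Position 0 ('e'): freq=2, skip
  Position 1 ('d'): freq=2, skip
  Position 2 ('b'): unique! => answer = 2

2


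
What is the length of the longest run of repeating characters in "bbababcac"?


Input: "bbababcac"
Scanning for longest run:
  Position 1 ('b'): continues run of 'b', length=2
  Position 2 ('a'): new char, reset run to 1
  Position 3 ('b'): new char, reset run to 1
  Position 4 ('a'): new char, reset run to 1
  Position 5 ('b'): new char, reset run to 1
  Position 6 ('c'): new char, reset run to 1
  Position 7 ('a'): new char, reset run to 1
  Position 8 ('c'): new char, reset run to 1
Longest run: 'b' with length 2

2


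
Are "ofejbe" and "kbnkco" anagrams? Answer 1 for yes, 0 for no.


Strings: "ofejbe", "kbnkco"
Sorted first:  beefjo
Sorted second: bckkno
Differ at position 1: 'e' vs 'c' => not anagrams

0


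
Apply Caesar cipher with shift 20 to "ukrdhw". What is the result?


Caesar cipher: shift "ukrdhw" by 20
  'u' (pos 20) + 20 = pos 14 = 'o'
  'k' (pos 10) + 20 = pos 4 = 'e'
  'r' (pos 17) + 20 = pos 11 = 'l'
  'd' (pos 3) + 20 = pos 23 = 'x'
  'h' (pos 7) + 20 = pos 1 = 'b'
  'w' (pos 22) + 20 = pos 16 = 'q'
Result: oelxbq

oelxbq


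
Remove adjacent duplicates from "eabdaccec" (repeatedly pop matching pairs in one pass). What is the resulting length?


Input: eabdaccec
Stack-based adjacent duplicate removal:
  Read 'e': push. Stack: e
  Read 'a': push. Stack: ea
  Read 'b': push. Stack: eab
  Read 'd': push. Stack: eabd
  Read 'a': push. Stack: eabda
  Read 'c': push. Stack: eabdac
  Read 'c': matches stack top 'c' => pop. Stack: eabda
  Read 'e': push. Stack: eabdae
  Read 'c': push. Stack: eabdaec
Final stack: "eabdaec" (length 7)

7


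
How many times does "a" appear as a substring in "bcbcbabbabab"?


Searching for "a" in "bcbcbabbabab"
Scanning each position:
  Position 0: "b" => no
  Position 1: "c" => no
  Position 2: "b" => no
  Position 3: "c" => no
  Position 4: "b" => no
  Position 5: "a" => MATCH
  Position 6: "b" => no
  Position 7: "b" => no
  Position 8: "a" => MATCH
  Position 9: "b" => no
  Position 10: "a" => MATCH
  Position 11: "b" => no
Total occurrences: 3

3


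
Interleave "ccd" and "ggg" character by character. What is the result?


Interleaving "ccd" and "ggg":
  Position 0: 'c' from first, 'g' from second => "cg"
  Position 1: 'c' from first, 'g' from second => "cg"
  Position 2: 'd' from first, 'g' from second => "dg"
Result: cgcgdg

cgcgdg


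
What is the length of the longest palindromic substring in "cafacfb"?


Input: "cafacfb"
Checking substrings for palindromes:
  [0:5] "cafac" (len 5) => palindrome
  [1:4] "afa" (len 3) => palindrome
Longest palindromic substring: "cafac" with length 5

5


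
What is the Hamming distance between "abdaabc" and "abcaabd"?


Comparing "abdaabc" and "abcaabd" position by position:
  Position 0: 'a' vs 'a' => same
  Position 1: 'b' vs 'b' => same
  Position 2: 'd' vs 'c' => differ
  Position 3: 'a' vs 'a' => same
  Position 4: 'a' vs 'a' => same
  Position 5: 'b' vs 'b' => same
  Position 6: 'c' vs 'd' => differ
Total differences (Hamming distance): 2

2


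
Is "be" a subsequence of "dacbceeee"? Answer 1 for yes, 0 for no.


Check if "be" is a subsequence of "dacbceeee"
Greedy scan:
  Position 0 ('d'): no match needed
  Position 1 ('a'): no match needed
  Position 2 ('c'): no match needed
  Position 3 ('b'): matches sub[0] = 'b'
  Position 4 ('c'): no match needed
  Position 5 ('e'): matches sub[1] = 'e'
  Position 6 ('e'): no match needed
  Position 7 ('e'): no match needed
  Position 8 ('e'): no match needed
All 2 characters matched => is a subsequence

1


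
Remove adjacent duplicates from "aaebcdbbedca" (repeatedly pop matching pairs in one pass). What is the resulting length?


Input: aaebcdbbedca
Stack-based adjacent duplicate removal:
  Read 'a': push. Stack: a
  Read 'a': matches stack top 'a' => pop. Stack: (empty)
  Read 'e': push. Stack: e
  Read 'b': push. Stack: eb
  Read 'c': push. Stack: ebc
  Read 'd': push. Stack: ebcd
  Read 'b': push. Stack: ebcdb
  Read 'b': matches stack top 'b' => pop. Stack: ebcd
  Read 'e': push. Stack: ebcde
  Read 'd': push. Stack: ebcded
  Read 'c': push. Stack: ebcdedc
  Read 'a': push. Stack: ebcdedca
Final stack: "ebcdedca" (length 8)

8


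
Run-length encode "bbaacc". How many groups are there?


Input: bbaacc
Scanning for consecutive runs:
  Group 1: 'b' x 2 (positions 0-1)
  Group 2: 'a' x 2 (positions 2-3)
  Group 3: 'c' x 2 (positions 4-5)
Total groups: 3

3


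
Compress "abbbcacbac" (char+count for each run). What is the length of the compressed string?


Input: abbbcacbac
Runs:
  'a' x 1 => "a1"
  'b' x 3 => "b3"
  'c' x 1 => "c1"
  'a' x 1 => "a1"
  'c' x 1 => "c1"
  'b' x 1 => "b1"
  'a' x 1 => "a1"
  'c' x 1 => "c1"
Compressed: "a1b3c1a1c1b1a1c1"
Compressed length: 16

16


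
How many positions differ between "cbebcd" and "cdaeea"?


Comparing "cbebcd" and "cdaeea" position by position:
  Position 0: 'c' vs 'c' => same
  Position 1: 'b' vs 'd' => DIFFER
  Position 2: 'e' vs 'a' => DIFFER
  Position 3: 'b' vs 'e' => DIFFER
  Position 4: 'c' vs 'e' => DIFFER
  Position 5: 'd' vs 'a' => DIFFER
Positions that differ: 5

5


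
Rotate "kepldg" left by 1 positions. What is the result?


Input: "kepldg", rotate left by 1
First 1 characters: "k"
Remaining characters: "epldg"
Concatenate remaining + first: "epldg" + "k" = "epldgk"

epldgk


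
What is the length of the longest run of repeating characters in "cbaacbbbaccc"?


Input: "cbaacbbbaccc"
Scanning for longest run:
  Position 1 ('b'): new char, reset run to 1
  Position 2 ('a'): new char, reset run to 1
  Position 3 ('a'): continues run of 'a', length=2
  Position 4 ('c'): new char, reset run to 1
  Position 5 ('b'): new char, reset run to 1
  Position 6 ('b'): continues run of 'b', length=2
  Position 7 ('b'): continues run of 'b', length=3
  Position 8 ('a'): new char, reset run to 1
  Position 9 ('c'): new char, reset run to 1
  Position 10 ('c'): continues run of 'c', length=2
  Position 11 ('c'): continues run of 'c', length=3
Longest run: 'b' with length 3

3


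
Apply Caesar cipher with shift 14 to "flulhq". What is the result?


Caesar cipher: shift "flulhq" by 14
  'f' (pos 5) + 14 = pos 19 = 't'
  'l' (pos 11) + 14 = pos 25 = 'z'
  'u' (pos 20) + 14 = pos 8 = 'i'
  'l' (pos 11) + 14 = pos 25 = 'z'
  'h' (pos 7) + 14 = pos 21 = 'v'
  'q' (pos 16) + 14 = pos 4 = 'e'
Result: tzizve

tzizve


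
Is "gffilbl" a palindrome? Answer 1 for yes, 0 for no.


Input: gffilbl
Reversed: lbliffg
  Compare pos 0 ('g') with pos 6 ('l'): MISMATCH
  Compare pos 1 ('f') with pos 5 ('b'): MISMATCH
  Compare pos 2 ('f') with pos 4 ('l'): MISMATCH
Result: not a palindrome

0


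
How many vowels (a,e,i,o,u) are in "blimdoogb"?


Input: blimdoogb
Checking each character:
  'b' at position 0: consonant
  'l' at position 1: consonant
  'i' at position 2: vowel (running total: 1)
  'm' at position 3: consonant
  'd' at position 4: consonant
  'o' at position 5: vowel (running total: 2)
  'o' at position 6: vowel (running total: 3)
  'g' at position 7: consonant
  'b' at position 8: consonant
Total vowels: 3

3


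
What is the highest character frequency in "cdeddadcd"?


Input: cdeddadcd
Character counts:
  'a': 1
  'c': 2
  'd': 5
  'e': 1
Maximum frequency: 5

5


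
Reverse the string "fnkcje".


Input: fnkcje
Reading characters right to left:
  Position 5: 'e'
  Position 4: 'j'
  Position 3: 'c'
  Position 2: 'k'
  Position 1: 'n'
  Position 0: 'f'
Reversed: ejcknf

ejcknf


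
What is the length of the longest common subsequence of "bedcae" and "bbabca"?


LCS of "bedcae" and "bbabca"
DP table:
           b    b    a    b    c    a
      0    0    0    0    0    0    0
  b   0    1    1    1    1    1    1
  e   0    1    1    1    1    1    1
  d   0    1    1    1    1    1    1
  c   0    1    1    1    1    2    2
  a   0    1    1    2    2    2    3
  e   0    1    1    2    2    2    3
LCS length = dp[6][6] = 3

3


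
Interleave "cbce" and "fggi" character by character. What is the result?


Interleaving "cbce" and "fggi":
  Position 0: 'c' from first, 'f' from second => "cf"
  Position 1: 'b' from first, 'g' from second => "bg"
  Position 2: 'c' from first, 'g' from second => "cg"
  Position 3: 'e' from first, 'i' from second => "ei"
Result: cfbgcgei

cfbgcgei


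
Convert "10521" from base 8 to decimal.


Input: "10521" in base 8
Positional expansion:
  Digit '1' (value 1) x 8^4 = 4096
  Digit '0' (value 0) x 8^3 = 0
  Digit '5' (value 5) x 8^2 = 320
  Digit '2' (value 2) x 8^1 = 16
  Digit '1' (value 1) x 8^0 = 1
Sum = 4433

4433


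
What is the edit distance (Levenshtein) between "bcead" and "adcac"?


Computing edit distance: "bcead" -> "adcac"
DP table:
           a    d    c    a    c
      0    1    2    3    4    5
  b   1    1    2    3    4    5
  c   2    2    2    2    3    4
  e   3    3    3    3    3    4
  a   4    3    4    4    3    4
  d   5    4    3    4    4    4
Edit distance = dp[5][5] = 4

4


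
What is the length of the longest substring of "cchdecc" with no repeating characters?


Input: "cchdecc"
Sliding window (track last position of each char):
  Position 0 ('c'): window [0,0] length 1 -- new best
  Position 1 ('c'): repeat (last at 0), move window start to 1
  Position 1 ('c'): window [1,1] length 1
  Position 2 ('h'): window [1,2] length 2 -- new best
  Position 3 ('d'): window [1,3] length 3 -- new best
  Position 4 ('e'): window [1,4] length 4 -- new best
  Position 5 ('c'): repeat (last at 1), move window start to 2
  Position 5 ('c'): window [2,5] length 4
  Position 6 ('c'): repeat (last at 5), move window start to 6
  Position 6 ('c'): window [6,6] length 1
Longest substring with no repeats: "chde" with length 4

4


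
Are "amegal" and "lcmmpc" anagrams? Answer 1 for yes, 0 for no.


Strings: "amegal", "lcmmpc"
Sorted first:  aaeglm
Sorted second: cclmmp
Differ at position 0: 'a' vs 'c' => not anagrams

0


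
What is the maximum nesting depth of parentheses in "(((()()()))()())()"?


Input: "(((()()()))()())()"
Tracking depth:
  Position 0 '(': depth becomes 1
  Position 1 '(': depth becomes 2
  Position 2 '(': depth becomes 3
  Position 3 '(': depth becomes 4
  Position 4 ')': depth becomes 3
  Position 5 '(': depth becomes 4
  Position 6 ')': depth becomes 3
  Position 7 '(': depth becomes 4
  Position 8 ')': depth becomes 3
  Position 9 ')': depth becomes 2
  Position 10 ')': depth becomes 1
  Position 11 '(': depth becomes 2
  Position 12 ')': depth becomes 1
  Position 13 '(': depth becomes 2
  Position 14 ')': depth becomes 1
  Position 15 ')': depth becomes 0
  Position 16 '(': depth becomes 1
  Position 17 ')': depth becomes 0
Maximum depth reached: 4

4


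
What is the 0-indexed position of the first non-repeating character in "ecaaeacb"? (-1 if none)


Input: ecaaeacb
Character frequencies:
  'a': 3
  'b': 1
  'c': 2
  'e': 2
Scanning left to right for freq == 1:
  Position 0 ('e'): freq=2, skip
  Position 1 ('c'): freq=2, skip
  Position 2 ('a'): freq=3, skip
  Position 3 ('a'): freq=3, skip
  Position 4 ('e'): freq=2, skip
  Position 5 ('a'): freq=3, skip
  Position 6 ('c'): freq=2, skip
  Position 7 ('b'): unique! => answer = 7

7


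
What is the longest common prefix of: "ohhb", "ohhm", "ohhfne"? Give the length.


Words: ohhb, ohhm, ohhfne
  Position 0: all 'o' => match
  Position 1: all 'h' => match
  Position 2: all 'h' => match
  Position 3: ('b', 'm', 'f') => mismatch, stop
LCP = "ohh" (length 3)

3


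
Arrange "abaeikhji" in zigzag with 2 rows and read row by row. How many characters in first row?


Zigzag "abaeikhji" into 2 rows:
Placing characters:
  'a' => row 0
  'b' => row 1
  'a' => row 0
  'e' => row 1
  'i' => row 0
  'k' => row 1
  'h' => row 0
  'j' => row 1
  'i' => row 0
Rows:
  Row 0: "aaihi"
  Row 1: "bekj"
First row length: 5

5


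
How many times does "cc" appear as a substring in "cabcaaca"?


Searching for "cc" in "cabcaaca"
Scanning each position:
  Position 0: "ca" => no
  Position 1: "ab" => no
  Position 2: "bc" => no
  Position 3: "ca" => no
  Position 4: "aa" => no
  Position 5: "ac" => no
  Position 6: "ca" => no
Total occurrences: 0

0


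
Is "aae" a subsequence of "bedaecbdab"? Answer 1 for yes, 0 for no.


Check if "aae" is a subsequence of "bedaecbdab"
Greedy scan:
  Position 0 ('b'): no match needed
  Position 1 ('e'): no match needed
  Position 2 ('d'): no match needed
  Position 3 ('a'): matches sub[0] = 'a'
  Position 4 ('e'): no match needed
  Position 5 ('c'): no match needed
  Position 6 ('b'): no match needed
  Position 7 ('d'): no match needed
  Position 8 ('a'): matches sub[1] = 'a'
  Position 9 ('b'): no match needed
Only matched 2/3 characters => not a subsequence

0


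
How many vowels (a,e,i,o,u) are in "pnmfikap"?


Input: pnmfikap
Checking each character:
  'p' at position 0: consonant
  'n' at position 1: consonant
  'm' at position 2: consonant
  'f' at position 3: consonant
  'i' at position 4: vowel (running total: 1)
  'k' at position 5: consonant
  'a' at position 6: vowel (running total: 2)
  'p' at position 7: consonant
Total vowels: 2

2


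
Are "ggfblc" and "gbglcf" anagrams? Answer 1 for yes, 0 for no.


Strings: "ggfblc", "gbglcf"
Sorted first:  bcfggl
Sorted second: bcfggl
Sorted forms match => anagrams

1


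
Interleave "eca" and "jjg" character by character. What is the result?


Interleaving "eca" and "jjg":
  Position 0: 'e' from first, 'j' from second => "ej"
  Position 1: 'c' from first, 'j' from second => "cj"
  Position 2: 'a' from first, 'g' from second => "ag"
Result: ejcjag

ejcjag


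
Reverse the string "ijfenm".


Input: ijfenm
Reading characters right to left:
  Position 5: 'm'
  Position 4: 'n'
  Position 3: 'e'
  Position 2: 'f'
  Position 1: 'j'
  Position 0: 'i'
Reversed: mnefji

mnefji


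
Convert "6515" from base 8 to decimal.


Input: "6515" in base 8
Positional expansion:
  Digit '6' (value 6) x 8^3 = 3072
  Digit '5' (value 5) x 8^2 = 320
  Digit '1' (value 1) x 8^1 = 8
  Digit '5' (value 5) x 8^0 = 5
Sum = 3405

3405


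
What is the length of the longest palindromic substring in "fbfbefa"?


Input: "fbfbefa"
Checking substrings for palindromes:
  [0:3] "fbf" (len 3) => palindrome
  [1:4] "bfb" (len 3) => palindrome
Longest palindromic substring: "fbf" with length 3

3


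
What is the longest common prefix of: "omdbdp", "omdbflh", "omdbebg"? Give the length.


Words: omdbdp, omdbflh, omdbebg
  Position 0: all 'o' => match
  Position 1: all 'm' => match
  Position 2: all 'd' => match
  Position 3: all 'b' => match
  Position 4: ('d', 'f', 'e') => mismatch, stop
LCP = "omdb" (length 4)

4


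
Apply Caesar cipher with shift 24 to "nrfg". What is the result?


Caesar cipher: shift "nrfg" by 24
  'n' (pos 13) + 24 = pos 11 = 'l'
  'r' (pos 17) + 24 = pos 15 = 'p'
  'f' (pos 5) + 24 = pos 3 = 'd'
  'g' (pos 6) + 24 = pos 4 = 'e'
Result: lpde

lpde


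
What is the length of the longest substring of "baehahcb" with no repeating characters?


Input: "baehahcb"
Sliding window (track last position of each char):
  Position 0 ('b'): window [0,0] length 1 -- new best
  Position 1 ('a'): window [0,1] length 2 -- new best
  Position 2 ('e'): window [0,2] length 3 -- new best
  Position 3 ('h'): window [0,3] length 4 -- new best
  Position 4 ('a'): repeat (last at 1), move window start to 2
  Position 4 ('a'): window [2,4] length 3
  Position 5 ('h'): repeat (last at 3), move window start to 4
  Position 5 ('h'): window [4,5] length 2
  Position 6 ('c'): window [4,6] length 3
  Position 7 ('b'): window [4,7] length 4
Longest substring with no repeats: "baeh" with length 4

4


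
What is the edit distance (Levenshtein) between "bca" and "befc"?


Computing edit distance: "bca" -> "befc"
DP table:
           b    e    f    c
      0    1    2    3    4
  b   1    0    1    2    3
  c   2    1    1    2    2
  a   3    2    2    2    3
Edit distance = dp[3][4] = 3

3
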